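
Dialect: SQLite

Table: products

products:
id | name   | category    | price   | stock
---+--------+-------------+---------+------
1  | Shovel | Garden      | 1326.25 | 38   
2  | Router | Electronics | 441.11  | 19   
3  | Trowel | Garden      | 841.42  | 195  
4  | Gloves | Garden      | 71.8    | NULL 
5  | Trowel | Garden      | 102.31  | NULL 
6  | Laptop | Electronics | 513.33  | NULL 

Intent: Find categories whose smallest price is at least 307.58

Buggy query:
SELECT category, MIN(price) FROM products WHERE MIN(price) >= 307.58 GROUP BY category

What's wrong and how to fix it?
Bug: Aggregates like MIN are computed per group after WHERE runs

Fix: Use HAVING for the per-group MIN condition

Corrected query:
SELECT category, MIN(price) FROM products GROUP BY category HAVING MIN(price) >= 307.58

Result:
category    | MIN(price)
------------+-----------
Electronics | 441.11    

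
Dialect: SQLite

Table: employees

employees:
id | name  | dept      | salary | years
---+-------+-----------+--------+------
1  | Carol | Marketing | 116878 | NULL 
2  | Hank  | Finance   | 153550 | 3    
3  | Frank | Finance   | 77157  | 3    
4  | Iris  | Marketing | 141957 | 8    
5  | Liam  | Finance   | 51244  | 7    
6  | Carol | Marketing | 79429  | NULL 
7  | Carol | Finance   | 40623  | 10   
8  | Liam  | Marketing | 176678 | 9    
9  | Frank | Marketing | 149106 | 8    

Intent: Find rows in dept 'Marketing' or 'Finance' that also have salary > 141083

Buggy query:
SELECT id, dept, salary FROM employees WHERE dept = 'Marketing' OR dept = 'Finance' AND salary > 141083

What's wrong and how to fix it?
Bug: Without parentheses, AND is evaluated before OR, so the salary filter only applies to the 'Finance' branch

Fix: Add parentheses around the OR so the AND applies to both alternatives

Corrected query:
SELECT id, dept, salary FROM employees WHERE (dept = 'Marketing' OR dept = 'Finance') AND salary > 141083

Result:
id | dept      | salary
---+-----------+-------
2  | Finance   | 153550
4  | Marketing | 141957
8  | Marketing | 176678
9  | Marketing | 149106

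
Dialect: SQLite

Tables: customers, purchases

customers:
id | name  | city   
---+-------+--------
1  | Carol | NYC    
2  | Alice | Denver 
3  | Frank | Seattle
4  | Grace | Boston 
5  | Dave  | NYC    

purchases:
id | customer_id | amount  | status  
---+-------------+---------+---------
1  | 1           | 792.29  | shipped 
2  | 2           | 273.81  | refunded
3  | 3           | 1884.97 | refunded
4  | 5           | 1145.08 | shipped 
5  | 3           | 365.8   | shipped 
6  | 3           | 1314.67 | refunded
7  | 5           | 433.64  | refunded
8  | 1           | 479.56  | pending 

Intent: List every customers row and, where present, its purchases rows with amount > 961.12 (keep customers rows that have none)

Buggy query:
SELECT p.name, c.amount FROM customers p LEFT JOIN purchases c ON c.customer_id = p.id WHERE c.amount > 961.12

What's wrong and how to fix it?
Bug: Filtering c.amount in WHERE discards the NULL rows produced by LEFT JOIN, turning it into an inner join

Fix: Put 'c.amount > 961.12' in the JOIN's ON clause instead of WHERE

Corrected query:
SELECT p.name, c.amount FROM customers p LEFT JOIN purchases c ON c.customer_id = p.id AND c.amount > 961.12

Result:
name  | amount 
------+--------
Carol | NULL   
Alice | NULL   
Frank | 1314.67
Frank | 1884.97
Grace | NULL   
Dave  | 1145.08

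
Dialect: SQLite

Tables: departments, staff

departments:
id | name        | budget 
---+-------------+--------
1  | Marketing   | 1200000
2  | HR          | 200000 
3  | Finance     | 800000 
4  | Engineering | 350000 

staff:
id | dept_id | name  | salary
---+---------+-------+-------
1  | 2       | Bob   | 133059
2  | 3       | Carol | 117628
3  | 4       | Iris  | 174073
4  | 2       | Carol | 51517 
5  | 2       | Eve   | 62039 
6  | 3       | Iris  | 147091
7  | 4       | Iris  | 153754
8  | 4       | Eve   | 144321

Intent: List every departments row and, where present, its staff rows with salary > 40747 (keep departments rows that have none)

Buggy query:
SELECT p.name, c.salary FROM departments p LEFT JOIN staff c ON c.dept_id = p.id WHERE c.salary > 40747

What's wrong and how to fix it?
Bug: Filtering c.salary in WHERE discards the NULL rows produced by LEFT JOIN, turning it into an inner join

Fix: Move the right-table condition into the ON clause so unmatched parents are kept

Corrected query:
SELECT p.name, c.salary FROM departments p LEFT JOIN staff c ON c.dept_id = p.id AND c.salary > 40747

Result:
name        | salary
------------+-------
Marketing   | NULL  
HR          | 51517 
HR          | 62039 
HR          | 133059
Finance     | 117628
Finance     | 147091
Engineering | 144321
Engineering | 153754
Engineering | 174073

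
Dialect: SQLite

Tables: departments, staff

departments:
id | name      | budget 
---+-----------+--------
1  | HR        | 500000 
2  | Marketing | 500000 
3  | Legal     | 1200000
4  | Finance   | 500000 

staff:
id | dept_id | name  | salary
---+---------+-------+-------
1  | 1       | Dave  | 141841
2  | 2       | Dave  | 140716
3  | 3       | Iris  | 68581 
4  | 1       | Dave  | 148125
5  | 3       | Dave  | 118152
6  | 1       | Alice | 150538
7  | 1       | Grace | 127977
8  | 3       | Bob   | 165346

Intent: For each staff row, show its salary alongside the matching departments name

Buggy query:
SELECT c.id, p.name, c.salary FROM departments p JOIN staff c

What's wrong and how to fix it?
Bug: JOIN with no ON clause produces a cartesian product; every staff row pairs with every departments row

Fix: Specify the join condition linking the foreign key to the parent id

Corrected query:
SELECT c.id, p.name, c.salary FROM departments p JOIN staff c ON c.dept_id = p.id

Result:
id | name      | salary
---+-----------+-------
1  | HR        | 141841
2  | Marketing | 140716
3  | Legal     | 68581 
4  | HR        | 148125
5  | Legal     | 118152
6  | HR        | 150538
7  | HR        | 127977
8  | Legal     | 165346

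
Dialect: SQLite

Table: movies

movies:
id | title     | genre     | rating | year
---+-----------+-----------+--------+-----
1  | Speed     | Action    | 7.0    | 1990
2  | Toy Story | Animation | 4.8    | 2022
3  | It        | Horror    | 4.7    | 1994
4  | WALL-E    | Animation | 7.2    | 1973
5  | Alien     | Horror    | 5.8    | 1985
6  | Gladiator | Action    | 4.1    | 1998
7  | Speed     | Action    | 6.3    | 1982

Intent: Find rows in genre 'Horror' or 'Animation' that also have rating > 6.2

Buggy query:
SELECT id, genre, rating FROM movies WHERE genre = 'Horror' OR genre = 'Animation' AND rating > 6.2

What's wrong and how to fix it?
Bug: Without parentheses, AND is evaluated before OR, so the rating filter only applies to the 'Animation' branch

Fix: Add parentheses around the OR so the AND applies to both alternatives

Corrected query:
SELECT id, genre, rating FROM movies WHERE (genre = 'Horror' OR genre = 'Animation') AND rating > 6.2

Result:
id | genre     | rating
---+-----------+-------
4  | Animation | 7.2   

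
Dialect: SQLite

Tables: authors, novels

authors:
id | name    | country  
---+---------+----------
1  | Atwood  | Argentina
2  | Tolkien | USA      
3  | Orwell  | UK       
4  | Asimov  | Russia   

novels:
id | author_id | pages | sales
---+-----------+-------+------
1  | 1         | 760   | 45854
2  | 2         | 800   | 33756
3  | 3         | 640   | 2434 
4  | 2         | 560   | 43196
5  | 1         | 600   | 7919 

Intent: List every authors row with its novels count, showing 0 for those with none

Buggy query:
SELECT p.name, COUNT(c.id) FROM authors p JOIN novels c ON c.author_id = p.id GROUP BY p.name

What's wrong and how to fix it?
Bug: An inner join excludes parents with zero children

Fix: Use LEFT JOIN so parents without children still appear (COUNT(c.id) gives 0)

Corrected query:
SELECT p.name, COUNT(c.id) FROM authors p LEFT JOIN novels c ON c.author_id = p.id GROUP BY p.name

Result:
name    | COUNT(c.id)
--------+------------
Asimov  | 0          
Atwood  | 2          
Orwell  | 1          
Tolkien | 2          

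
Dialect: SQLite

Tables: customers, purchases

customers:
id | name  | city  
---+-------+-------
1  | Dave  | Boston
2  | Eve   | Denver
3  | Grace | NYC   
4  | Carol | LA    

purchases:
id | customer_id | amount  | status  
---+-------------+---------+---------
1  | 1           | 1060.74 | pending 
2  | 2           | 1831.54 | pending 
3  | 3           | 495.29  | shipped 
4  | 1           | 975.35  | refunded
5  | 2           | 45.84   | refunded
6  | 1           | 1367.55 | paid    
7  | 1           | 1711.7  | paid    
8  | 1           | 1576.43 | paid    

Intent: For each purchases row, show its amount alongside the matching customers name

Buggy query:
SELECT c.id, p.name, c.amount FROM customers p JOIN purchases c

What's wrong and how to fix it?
Bug: JOIN with no ON clause produces a cartesian product; every purchases row pairs with every customers row

Fix: Add ON c.customer_id = p.id to the JOIN

Corrected query:
SELECT c.id, p.name, c.amount FROM customers p JOIN purchases c ON c.customer_id = p.id

Result:
id | name  | amount 
---+-------+--------
1  | Dave  | 1060.74
2  | Eve   | 1831.54
3  | Grace | 495.29 
4  | Dave  | 975.35 
5  | Eve   | 45.84  
6  | Dave  | 1367.55
7  | Dave  | 1711.7 
8  | Dave  | 1576.43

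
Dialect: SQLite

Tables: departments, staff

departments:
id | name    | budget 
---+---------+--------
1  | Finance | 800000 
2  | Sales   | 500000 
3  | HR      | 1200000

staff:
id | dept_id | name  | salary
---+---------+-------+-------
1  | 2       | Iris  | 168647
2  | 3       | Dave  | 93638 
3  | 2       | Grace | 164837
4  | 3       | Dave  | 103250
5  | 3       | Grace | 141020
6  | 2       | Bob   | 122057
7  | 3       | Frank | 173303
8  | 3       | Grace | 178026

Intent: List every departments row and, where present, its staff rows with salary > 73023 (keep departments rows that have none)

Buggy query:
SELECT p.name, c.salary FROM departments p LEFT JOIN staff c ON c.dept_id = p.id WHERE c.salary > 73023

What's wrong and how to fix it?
Bug: Filtering c.salary in WHERE discards the NULL rows produced by LEFT JOIN, turning it into an inner join

Fix: Move the right-table condition into the ON clause so unmatched parents are kept

Corrected query:
SELECT p.name, c.salary FROM departments p LEFT JOIN staff c ON c.dept_id = p.id AND c.salary > 73023

Result:
name    | salary
--------+-------
Finance | NULL  
Sales   | 122057
Sales   | 164837
Sales   | 168647
HR      | 93638 
HR      | 103250
HR      | 141020
HR      | 173303
HR      | 178026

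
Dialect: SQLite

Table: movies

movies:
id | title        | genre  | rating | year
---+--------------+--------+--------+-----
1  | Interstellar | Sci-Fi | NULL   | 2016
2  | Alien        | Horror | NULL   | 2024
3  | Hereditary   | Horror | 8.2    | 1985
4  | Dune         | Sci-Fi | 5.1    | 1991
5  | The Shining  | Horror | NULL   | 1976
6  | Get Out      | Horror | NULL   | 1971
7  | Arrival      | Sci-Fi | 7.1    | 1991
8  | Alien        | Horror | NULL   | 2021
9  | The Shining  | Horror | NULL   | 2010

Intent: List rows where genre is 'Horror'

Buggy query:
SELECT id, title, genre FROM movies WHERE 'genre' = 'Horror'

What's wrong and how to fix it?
Bug: 'genre' in single quotes is a string literal, not the column; the comparison is literal-vs-literal and never true

Fix: Reference the column as genre without single quotes

Corrected query:
SELECT id, title, genre FROM movies WHERE genre = 'Horror'

Result:
id | title       | genre 
---+-------------+-------
2  | Alien       | Horror
3  | Hereditary  | Horror
5  | The Shining | Horror
6  | Get Out     | Horror
8  | Alien       | Horror
9  | The Shining | Horror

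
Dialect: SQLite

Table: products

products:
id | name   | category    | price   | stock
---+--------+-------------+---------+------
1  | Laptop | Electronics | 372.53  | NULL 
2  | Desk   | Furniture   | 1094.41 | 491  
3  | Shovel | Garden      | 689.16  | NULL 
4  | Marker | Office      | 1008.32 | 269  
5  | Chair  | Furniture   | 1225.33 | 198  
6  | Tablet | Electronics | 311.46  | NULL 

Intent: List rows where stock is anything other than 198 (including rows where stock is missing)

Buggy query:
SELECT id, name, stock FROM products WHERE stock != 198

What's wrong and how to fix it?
Bug: Inequality against NULL is unknown, not true; rows with NULL are dropped

Fix: Add an explicit OR stock IS NULL to include the missing-value rows

Corrected query:
SELECT id, name, stock FROM products WHERE stock != 198 OR stock IS NULL

Result:
id | name   | stock
---+--------+------
1  | Laptop | NULL 
2  | Desk   | 491  
3  | Shovel | NULL 
4  | Marker | 269  
6  | Tablet | NULL 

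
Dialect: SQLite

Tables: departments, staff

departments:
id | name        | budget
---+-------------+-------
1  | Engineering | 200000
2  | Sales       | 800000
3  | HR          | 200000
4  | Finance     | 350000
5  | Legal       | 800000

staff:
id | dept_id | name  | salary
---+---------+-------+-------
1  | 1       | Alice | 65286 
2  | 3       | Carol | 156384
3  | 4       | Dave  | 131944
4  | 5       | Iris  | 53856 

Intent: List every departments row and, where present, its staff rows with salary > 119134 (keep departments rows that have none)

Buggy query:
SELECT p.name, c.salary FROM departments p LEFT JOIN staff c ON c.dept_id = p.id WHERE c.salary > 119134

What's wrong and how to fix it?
Bug: Filtering c.salary in WHERE discards the NULL rows produced by LEFT JOIN, turning it into an inner join

Fix: Put 'c.salary > 119134' in the JOIN's ON clause instead of WHERE

Corrected query:
SELECT p.name, c.salary FROM departments p LEFT JOIN staff c ON c.dept_id = p.id AND c.salary > 119134

Result:
name        | salary
------------+-------
Engineering | NULL  
Sales       | NULL  
HR          | 156384
Finance     | 131944
Legal       | NULL  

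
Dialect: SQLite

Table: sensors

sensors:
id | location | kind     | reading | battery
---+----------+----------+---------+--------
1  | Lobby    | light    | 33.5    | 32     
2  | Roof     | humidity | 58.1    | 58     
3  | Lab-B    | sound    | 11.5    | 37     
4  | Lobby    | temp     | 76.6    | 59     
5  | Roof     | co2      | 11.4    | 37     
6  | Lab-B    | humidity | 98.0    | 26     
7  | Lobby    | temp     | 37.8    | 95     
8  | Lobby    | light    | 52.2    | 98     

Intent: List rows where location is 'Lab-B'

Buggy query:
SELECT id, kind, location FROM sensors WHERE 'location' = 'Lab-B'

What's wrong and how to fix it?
Bug: Single quotes denote string literals in SQL; the column name is being compared as a constant string

Fix: Reference the column as location without single quotes

Corrected query:
SELECT id, kind, location FROM sensors WHERE location = 'Lab-B'

Result:
id | kind     | location
---+----------+---------
3  | sound    | Lab-B   
6  | humidity | Lab-B   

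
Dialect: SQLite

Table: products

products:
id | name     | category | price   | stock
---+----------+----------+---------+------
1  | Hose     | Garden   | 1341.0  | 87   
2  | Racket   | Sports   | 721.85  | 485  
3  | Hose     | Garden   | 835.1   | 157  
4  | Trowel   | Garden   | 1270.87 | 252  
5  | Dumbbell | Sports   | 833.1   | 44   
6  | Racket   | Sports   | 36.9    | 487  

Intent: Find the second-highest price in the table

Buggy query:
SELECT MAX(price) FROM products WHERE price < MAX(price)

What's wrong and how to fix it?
Bug: The inner MAX is an aggregate inside WHERE, which is not allowed

Fix: Put the inner MAX in a scalar subquery

Corrected query:
SELECT MAX(price) FROM products WHERE price < (SELECT MAX(price) FROM products)

Result:
MAX(price)
----------
1270.87   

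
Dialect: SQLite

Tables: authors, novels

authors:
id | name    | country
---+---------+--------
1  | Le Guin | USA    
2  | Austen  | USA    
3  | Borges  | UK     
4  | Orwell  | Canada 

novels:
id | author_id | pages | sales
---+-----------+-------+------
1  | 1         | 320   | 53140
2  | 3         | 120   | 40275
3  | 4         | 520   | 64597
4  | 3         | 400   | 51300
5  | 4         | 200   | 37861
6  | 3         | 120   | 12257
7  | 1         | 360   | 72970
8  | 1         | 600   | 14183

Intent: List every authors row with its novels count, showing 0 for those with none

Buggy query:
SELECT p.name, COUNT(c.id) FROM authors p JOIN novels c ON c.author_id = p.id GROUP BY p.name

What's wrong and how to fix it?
Bug: An inner join excludes parents with zero children

Fix: Use LEFT JOIN so parents without children still appear (COUNT(c.id) gives 0)

Corrected query:
SELECT p.name, COUNT(c.id) FROM authors p LEFT JOIN novels c ON c.author_id = p.id GROUP BY p.name

Result:
name    | COUNT(c.id)
--------+------------
Austen  | 0          
Borges  | 3          
Le Guin | 3          
Orwell  | 2          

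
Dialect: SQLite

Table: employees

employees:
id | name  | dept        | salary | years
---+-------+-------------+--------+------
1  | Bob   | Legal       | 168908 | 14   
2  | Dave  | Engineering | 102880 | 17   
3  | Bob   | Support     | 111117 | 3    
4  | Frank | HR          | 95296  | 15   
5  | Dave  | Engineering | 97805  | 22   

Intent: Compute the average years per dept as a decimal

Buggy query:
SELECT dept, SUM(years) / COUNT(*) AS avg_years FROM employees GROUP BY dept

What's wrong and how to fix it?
Bug: SUM(years) and COUNT(*) are both integers; the division truncates the fractional part

Fix: Cast one side to REAL so the division keeps the fractional part

Corrected query:
SELECT dept, SUM(years) * 1.0 / COUNT(*) AS avg_years FROM employees GROUP BY dept

Result:
dept        | avg_years
------------+----------
Engineering | 19.5     
HR          | 15       
Legal       | 14       
Support     | 3        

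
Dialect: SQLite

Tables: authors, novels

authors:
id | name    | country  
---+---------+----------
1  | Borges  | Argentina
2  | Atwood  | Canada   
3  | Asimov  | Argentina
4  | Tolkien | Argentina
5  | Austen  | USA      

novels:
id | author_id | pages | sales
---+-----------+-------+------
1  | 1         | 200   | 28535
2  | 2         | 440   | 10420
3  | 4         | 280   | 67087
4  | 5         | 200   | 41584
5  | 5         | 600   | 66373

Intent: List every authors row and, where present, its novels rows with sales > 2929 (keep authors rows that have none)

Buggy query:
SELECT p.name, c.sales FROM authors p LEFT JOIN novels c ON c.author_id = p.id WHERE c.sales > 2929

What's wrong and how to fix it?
Bug: A WHERE condition on the right-hand table after LEFT JOIN drops unmatched parents

Fix: Put 'c.sales > 2929' in the JOIN's ON clause instead of WHERE

Corrected query:
SELECT p.name, c.sales FROM authors p LEFT JOIN novels c ON c.author_id = p.id AND c.sales > 2929

Result:
name    | sales
--------+------
Borges  | 28535
Atwood  | 10420
Asimov  | NULL 
Tolkien | 67087
Austen  | 41584
Austen  | 66373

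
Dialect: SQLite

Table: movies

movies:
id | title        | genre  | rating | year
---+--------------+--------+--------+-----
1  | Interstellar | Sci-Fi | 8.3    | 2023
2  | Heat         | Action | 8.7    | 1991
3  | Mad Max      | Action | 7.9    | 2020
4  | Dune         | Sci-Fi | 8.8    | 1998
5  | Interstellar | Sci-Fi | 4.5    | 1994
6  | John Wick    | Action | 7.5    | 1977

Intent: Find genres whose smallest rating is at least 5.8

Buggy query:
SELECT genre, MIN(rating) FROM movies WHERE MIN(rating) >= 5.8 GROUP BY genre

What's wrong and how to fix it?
Bug: MIN() in WHERE is a misuse of aggregate

Fix: Replace WHERE with HAVING after the GROUP BY

Corrected query:
SELECT genre, MIN(rating) FROM movies GROUP BY genre HAVING MIN(rating) >= 5.8

Result:
genre  | MIN(rating)
-------+------------
Action | 7.5        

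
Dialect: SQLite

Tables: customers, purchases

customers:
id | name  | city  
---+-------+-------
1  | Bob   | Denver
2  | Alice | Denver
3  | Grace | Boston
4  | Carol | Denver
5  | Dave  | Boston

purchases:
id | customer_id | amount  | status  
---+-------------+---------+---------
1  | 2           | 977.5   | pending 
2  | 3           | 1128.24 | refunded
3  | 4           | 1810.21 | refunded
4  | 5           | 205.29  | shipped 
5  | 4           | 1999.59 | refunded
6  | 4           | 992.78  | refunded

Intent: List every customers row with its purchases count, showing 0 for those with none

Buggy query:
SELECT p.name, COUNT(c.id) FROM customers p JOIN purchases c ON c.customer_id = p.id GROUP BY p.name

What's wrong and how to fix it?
Bug: An inner join excludes parents with zero children

Fix: Use LEFT JOIN so parents without children still appear (COUNT(c.id) gives 0)

Corrected query:
SELECT p.name, COUNT(c.id) FROM customers p LEFT JOIN purchases c ON c.customer_id = p.id GROUP BY p.name

Result:
name  | COUNT(c.id)
------+------------
Alice | 1          
Bob   | 0          
Carol | 3          
Dave  | 1          
Grace | 1          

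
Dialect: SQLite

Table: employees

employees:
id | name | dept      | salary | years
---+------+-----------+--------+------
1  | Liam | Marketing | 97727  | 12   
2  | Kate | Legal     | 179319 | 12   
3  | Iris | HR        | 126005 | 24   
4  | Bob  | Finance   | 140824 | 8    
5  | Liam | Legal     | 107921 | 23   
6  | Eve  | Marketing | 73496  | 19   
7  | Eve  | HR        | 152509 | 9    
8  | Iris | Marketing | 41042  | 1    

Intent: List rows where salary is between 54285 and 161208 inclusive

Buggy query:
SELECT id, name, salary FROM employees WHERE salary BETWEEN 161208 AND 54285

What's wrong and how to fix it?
Bug: The bounds are reversed; BETWEEN a AND b requires a <= b to match anything

Fix: Write BETWEEN 54285 AND 161208

Corrected query:
SELECT id, name, salary FROM employees WHERE salary BETWEEN 54285 AND 161208

Result:
id | name | salary
---+------+-------
1  | Liam | 97727 
3  | Iris | 126005
4  | Bob  | 140824
5  | Liam | 107921
6  | Eve  | 73496 
7  | Eve  | 152509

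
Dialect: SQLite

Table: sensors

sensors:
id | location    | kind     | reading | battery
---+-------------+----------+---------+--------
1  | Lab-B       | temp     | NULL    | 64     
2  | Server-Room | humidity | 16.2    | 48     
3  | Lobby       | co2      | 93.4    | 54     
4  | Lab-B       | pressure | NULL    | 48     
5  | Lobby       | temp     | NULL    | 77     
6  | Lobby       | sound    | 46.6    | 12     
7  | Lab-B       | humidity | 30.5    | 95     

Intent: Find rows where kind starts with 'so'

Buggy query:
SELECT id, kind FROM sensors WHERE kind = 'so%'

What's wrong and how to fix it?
Bug: '=' compares the literal string including the % character; pattern matching needs LIKE

Fix: Replace '=' with LIKE so 'so%' is treated as a pattern

Corrected query:
SELECT id, kind FROM sensors WHERE kind LIKE 'so%'

Result:
id | kind 
---+------
6  | sound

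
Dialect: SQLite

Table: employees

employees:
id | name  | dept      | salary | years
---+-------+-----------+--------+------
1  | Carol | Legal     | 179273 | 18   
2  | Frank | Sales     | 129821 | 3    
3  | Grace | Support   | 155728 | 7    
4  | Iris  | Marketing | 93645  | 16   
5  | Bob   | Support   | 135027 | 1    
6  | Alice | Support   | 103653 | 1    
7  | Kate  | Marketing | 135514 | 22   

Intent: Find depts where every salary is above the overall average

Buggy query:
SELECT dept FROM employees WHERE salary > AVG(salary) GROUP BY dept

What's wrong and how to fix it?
Bug: AVG() is an aggregate; it can't sit directly in WHERE

Fix: Compute the overall average in a scalar subquery and compare each group's MIN against it in HAVING

Corrected query:
SELECT dept FROM employees GROUP BY dept HAVING MIN(salary) > (SELECT AVG(salary) FROM employees)

Result:
dept 
-----
Legal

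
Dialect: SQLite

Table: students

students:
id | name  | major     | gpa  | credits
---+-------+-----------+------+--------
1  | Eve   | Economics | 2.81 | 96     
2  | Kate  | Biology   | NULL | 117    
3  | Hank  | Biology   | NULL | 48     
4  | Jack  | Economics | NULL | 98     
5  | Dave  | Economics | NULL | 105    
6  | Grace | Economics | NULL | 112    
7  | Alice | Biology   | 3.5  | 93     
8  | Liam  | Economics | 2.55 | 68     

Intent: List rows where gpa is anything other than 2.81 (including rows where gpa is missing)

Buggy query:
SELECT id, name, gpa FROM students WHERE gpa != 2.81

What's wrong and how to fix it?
Bug: Inequality against NULL is unknown, not true; rows with NULL are dropped

Fix: Handle NULL separately with IS NULL alongside the inequality

Corrected query:
SELECT id, name, gpa FROM students WHERE gpa != 2.81 OR gpa IS NULL

Result:
id | name  | gpa 
---+-------+-----
2  | Kate  | NULL
3  | Hank  | NULL
4  | Jack  | NULL
5  | Dave  | NULL
6  | Grace | NULL
7  | Alice | 3.5 
8  | Liam  | 2.55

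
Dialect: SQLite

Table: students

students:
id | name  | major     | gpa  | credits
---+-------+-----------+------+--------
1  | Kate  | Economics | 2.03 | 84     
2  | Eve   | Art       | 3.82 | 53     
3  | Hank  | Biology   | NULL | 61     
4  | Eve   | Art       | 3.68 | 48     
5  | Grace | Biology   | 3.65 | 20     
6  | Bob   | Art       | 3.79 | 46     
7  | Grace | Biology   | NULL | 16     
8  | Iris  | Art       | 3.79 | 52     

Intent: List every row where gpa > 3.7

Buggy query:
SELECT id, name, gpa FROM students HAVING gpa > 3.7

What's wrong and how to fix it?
Bug: HAVING filters the output of aggregation, but this query has no GROUP BY and no aggregate functions, so SQLite rejects it (HAVING clause on a non-aggregate query); the condition here is per row

Fix: Use WHERE for row-level filtering

Corrected query:
SELECT id, name, gpa FROM students WHERE gpa > 3.7

Result:
id | name | gpa 
---+------+-----
2  | Eve  | 3.82
6  | Bob  | 3.79
8  | Iris | 3.79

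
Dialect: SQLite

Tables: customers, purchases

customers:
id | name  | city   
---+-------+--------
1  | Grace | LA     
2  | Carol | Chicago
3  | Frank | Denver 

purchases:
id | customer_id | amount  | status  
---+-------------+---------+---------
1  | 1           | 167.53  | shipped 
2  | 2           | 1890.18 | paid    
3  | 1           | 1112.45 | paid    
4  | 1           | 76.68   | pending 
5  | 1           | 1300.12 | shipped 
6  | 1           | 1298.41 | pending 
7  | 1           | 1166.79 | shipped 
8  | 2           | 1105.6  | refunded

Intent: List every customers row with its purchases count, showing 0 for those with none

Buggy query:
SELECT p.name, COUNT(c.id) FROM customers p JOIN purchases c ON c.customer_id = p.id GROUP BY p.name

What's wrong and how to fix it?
Bug: An inner join excludes parents with zero children

Fix: Use LEFT JOIN so parents without children still appear (COUNT(c.id) gives 0)

Corrected query:
SELECT p.name, COUNT(c.id) FROM customers p LEFT JOIN purchases c ON c.customer_id = p.id GROUP BY p.name

Result:
name  | COUNT(c.id)
------+------------
Carol | 2          
Frank | 0          
Grace | 6          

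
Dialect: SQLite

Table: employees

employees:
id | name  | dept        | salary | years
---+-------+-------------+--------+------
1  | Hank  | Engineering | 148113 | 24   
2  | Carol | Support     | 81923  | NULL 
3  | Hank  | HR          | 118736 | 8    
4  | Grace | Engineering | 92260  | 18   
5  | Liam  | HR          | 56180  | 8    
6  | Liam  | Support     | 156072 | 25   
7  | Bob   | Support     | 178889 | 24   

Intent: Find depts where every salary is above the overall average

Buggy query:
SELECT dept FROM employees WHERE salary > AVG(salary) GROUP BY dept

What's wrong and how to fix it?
Bug: WHERE evaluates per row before aggregation, so AVG() is unavailable

Fix: Compute the overall average in a scalar subquery and compare each group's MIN against it in HAVING

Corrected query:
SELECT dept FROM employees GROUP BY dept HAVING MIN(salary) > (SELECT AVG(salary) FROM employees)

Result:
(no rows)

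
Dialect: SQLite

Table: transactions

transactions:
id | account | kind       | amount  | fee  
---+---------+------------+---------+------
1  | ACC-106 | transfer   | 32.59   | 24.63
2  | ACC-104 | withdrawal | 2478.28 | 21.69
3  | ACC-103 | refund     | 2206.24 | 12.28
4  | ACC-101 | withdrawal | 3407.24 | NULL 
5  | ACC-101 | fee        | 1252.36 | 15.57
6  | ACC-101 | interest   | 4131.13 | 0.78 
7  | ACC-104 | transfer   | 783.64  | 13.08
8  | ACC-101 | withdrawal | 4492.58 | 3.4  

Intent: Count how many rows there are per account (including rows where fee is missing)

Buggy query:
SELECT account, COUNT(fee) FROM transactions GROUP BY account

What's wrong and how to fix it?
Bug: COUNT(column) counts non-NULL values only; rows with NULL fee aren't counted

Fix: Use COUNT(*) to count all rows regardless of NULL

Corrected query:
SELECT account, COUNT(*) FROM transactions GROUP BY account

Result:
account | COUNT(*)
--------+---------
ACC-101 | 4       
ACC-103 | 1       
ACC-104 | 2       
ACC-106 | 1       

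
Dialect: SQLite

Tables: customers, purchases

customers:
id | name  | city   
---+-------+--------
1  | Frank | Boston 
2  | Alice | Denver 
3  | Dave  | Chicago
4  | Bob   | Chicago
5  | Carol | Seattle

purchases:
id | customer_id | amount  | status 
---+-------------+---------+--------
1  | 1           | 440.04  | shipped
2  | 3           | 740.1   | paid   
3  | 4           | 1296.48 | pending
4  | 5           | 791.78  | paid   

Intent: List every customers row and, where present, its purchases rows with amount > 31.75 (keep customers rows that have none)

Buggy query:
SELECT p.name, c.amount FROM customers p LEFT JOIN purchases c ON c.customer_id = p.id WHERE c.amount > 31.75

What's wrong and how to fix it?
Bug: A WHERE condition on the right-hand table after LEFT JOIN drops unmatched parents

Fix: Move the right-table condition into the ON clause so unmatched parents are kept

Corrected query:
SELECT p.name, c.amount FROM customers p LEFT JOIN purchases c ON c.customer_id = p.id AND c.amount > 31.75

Result:
name  | amount 
------+--------
Frank | 440.04 
Alice | NULL   
Dave  | 740.1  
Bob   | 1296.48
Carol | 791.78 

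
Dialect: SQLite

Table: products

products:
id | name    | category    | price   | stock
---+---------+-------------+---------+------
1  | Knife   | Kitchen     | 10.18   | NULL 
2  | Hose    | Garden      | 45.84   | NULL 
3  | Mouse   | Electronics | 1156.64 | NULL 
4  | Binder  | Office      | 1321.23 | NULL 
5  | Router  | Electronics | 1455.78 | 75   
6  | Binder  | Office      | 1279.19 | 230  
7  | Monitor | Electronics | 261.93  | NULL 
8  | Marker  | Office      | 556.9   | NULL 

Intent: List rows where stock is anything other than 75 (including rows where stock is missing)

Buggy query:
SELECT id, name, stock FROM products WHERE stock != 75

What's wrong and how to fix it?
Bug: 'stock != 75' is unknown when stock is NULL, so NULL rows are silently excluded

Fix: Add an explicit OR stock IS NULL to include the missing-value rows

Corrected query:
SELECT id, name, stock FROM products WHERE stock != 75 OR stock IS NULL

Result:
id | name    | stock
---+---------+------
1  | Knife   | NULL 
2  | Hose    | NULL 
3  | Mouse   | NULL 
4  | Binder  | NULL 
6  | Binder  | 230  
7  | Monitor | NULL 
8  | Marker  | NULL 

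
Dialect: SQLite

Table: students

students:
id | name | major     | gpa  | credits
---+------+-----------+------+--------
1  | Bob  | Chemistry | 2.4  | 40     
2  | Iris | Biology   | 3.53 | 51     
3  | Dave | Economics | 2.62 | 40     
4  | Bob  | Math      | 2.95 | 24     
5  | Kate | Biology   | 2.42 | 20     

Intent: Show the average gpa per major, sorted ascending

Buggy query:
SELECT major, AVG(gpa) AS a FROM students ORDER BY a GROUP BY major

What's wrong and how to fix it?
Bug: ORDER BY appears before GROUP BY; SQL clause order requires GROUP BY first

Fix: Move ORDER BY to the end, after GROUP BY

Corrected query:
SELECT major, AVG(gpa) AS a FROM students GROUP BY major ORDER BY a

Result:
major     | a    
----------+------
Chemistry | 2.4  
Economics | 2.62 
Math      | 2.95 
Biology   | 2.975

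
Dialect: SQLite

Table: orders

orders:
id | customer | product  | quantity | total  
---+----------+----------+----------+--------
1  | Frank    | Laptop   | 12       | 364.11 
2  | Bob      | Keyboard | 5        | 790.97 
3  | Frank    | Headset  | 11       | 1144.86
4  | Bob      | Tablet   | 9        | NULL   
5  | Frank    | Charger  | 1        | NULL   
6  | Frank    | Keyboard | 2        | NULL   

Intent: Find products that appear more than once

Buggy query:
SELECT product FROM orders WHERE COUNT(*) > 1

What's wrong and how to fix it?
Bug: COUNT(*) is an aggregate and cannot be used in WHERE

Fix: GROUP BY product, then filter groups with HAVING COUNT(*) > 1

Corrected query:
SELECT product FROM orders GROUP BY product HAVING COUNT(*) > 1

Result:
product 
--------
Keyboard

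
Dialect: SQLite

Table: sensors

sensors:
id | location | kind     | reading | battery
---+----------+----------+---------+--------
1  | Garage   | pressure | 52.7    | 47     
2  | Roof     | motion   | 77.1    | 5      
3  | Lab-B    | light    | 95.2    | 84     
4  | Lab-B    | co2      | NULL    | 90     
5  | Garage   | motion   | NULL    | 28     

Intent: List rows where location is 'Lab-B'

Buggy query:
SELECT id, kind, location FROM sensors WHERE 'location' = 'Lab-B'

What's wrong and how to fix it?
Bug: 'location' in single quotes is a string literal, not the column; the comparison is literal-vs-literal and never true

Fix: Remove the quotes around the column name (or use double quotes for an identifier)

Corrected query:
SELECT id, kind, location FROM sensors WHERE location = 'Lab-B'

Result:
id | kind  | location
---+-------+---------
3  | light | Lab-B   
4  | co2   | Lab-B   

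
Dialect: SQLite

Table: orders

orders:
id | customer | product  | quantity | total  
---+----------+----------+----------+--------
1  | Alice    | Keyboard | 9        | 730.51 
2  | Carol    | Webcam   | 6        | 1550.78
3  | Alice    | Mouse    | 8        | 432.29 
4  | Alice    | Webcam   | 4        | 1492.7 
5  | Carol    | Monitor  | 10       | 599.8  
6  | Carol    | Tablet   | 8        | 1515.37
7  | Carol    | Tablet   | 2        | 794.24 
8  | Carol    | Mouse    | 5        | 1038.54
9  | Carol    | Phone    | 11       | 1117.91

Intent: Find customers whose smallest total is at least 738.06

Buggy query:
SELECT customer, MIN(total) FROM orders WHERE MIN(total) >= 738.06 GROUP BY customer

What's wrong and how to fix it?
Bug: MIN() in WHERE is a misuse of aggregate

Fix: Replace WHERE with HAVING after the GROUP BY

Corrected query:
SELECT customer, MIN(total) FROM orders GROUP BY customer HAVING MIN(total) >= 738.06

Result:
(no rows)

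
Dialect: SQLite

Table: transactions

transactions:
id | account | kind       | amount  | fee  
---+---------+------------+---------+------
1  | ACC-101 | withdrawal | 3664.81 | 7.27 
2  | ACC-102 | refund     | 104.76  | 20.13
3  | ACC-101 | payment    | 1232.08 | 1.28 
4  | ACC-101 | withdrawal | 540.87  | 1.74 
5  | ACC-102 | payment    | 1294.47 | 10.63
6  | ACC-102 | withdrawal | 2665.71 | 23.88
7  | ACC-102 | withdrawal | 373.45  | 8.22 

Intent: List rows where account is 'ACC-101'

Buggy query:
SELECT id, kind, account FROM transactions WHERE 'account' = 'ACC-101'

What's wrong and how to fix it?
Bug: 'account' in single quotes is a string literal, not the column; the comparison is literal-vs-literal and never true

Fix: Reference the column as account without single quotes

Corrected query:
SELECT id, kind, account FROM transactions WHERE account = 'ACC-101'

Result:
id | kind       | account
---+------------+--------
1  | withdrawal | ACC-101
3  | payment    | ACC-101
4  | withdrawal | ACC-101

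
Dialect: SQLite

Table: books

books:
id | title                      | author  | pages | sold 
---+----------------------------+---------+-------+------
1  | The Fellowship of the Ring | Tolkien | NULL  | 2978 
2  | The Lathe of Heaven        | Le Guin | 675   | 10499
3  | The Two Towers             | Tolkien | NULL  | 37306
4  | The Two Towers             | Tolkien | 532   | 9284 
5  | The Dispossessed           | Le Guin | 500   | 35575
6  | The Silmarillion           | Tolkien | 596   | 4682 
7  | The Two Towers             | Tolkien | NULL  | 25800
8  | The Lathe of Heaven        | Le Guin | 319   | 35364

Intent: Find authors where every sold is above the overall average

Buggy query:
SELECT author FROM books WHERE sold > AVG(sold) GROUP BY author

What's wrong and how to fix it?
Bug: WHERE evaluates per row before aggregation, so AVG() is unavailable

Fix: Use a subquery for AVG and a HAVING MIN(...) filter so the condition holds for every row in the group

Corrected query:
SELECT author FROM books GROUP BY author HAVING MIN(sold) > (SELECT AVG(sold) FROM books)

Result:
(no rows)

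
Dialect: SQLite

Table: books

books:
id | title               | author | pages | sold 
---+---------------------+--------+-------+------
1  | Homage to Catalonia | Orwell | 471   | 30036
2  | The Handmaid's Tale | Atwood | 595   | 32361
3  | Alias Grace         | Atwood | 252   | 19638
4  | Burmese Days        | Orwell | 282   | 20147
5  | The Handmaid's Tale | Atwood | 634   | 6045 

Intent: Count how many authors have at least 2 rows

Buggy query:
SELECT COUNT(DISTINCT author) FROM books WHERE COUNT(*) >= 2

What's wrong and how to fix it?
Bug: WHERE filters individual rows, not groups, so a group-level COUNT is invalid there

Fix: Group first with HAVING COUNT(*) >= 2, then COUNT the resulting groups

Corrected query:
SELECT COUNT(*) FROM (SELECT author FROM books GROUP BY author HAVING COUNT(*) >= 2)

Result:
COUNT(*)
--------
2       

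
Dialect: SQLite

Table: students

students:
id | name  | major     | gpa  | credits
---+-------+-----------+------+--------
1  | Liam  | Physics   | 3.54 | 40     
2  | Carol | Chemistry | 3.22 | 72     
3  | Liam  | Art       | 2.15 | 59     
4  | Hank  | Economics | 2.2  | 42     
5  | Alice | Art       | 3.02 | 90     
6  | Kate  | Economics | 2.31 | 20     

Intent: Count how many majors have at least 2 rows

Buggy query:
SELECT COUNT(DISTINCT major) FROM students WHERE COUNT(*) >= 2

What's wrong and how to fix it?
Bug: WHERE filters individual rows, not groups, so a group-level COUNT is invalid there

Fix: Use a subquery that GROUPs and filters with HAVING, then count its rows

Corrected query:
SELECT COUNT(*) FROM (SELECT major FROM students GROUP BY major HAVING COUNT(*) >= 2)

Result:
COUNT(*)
--------
2       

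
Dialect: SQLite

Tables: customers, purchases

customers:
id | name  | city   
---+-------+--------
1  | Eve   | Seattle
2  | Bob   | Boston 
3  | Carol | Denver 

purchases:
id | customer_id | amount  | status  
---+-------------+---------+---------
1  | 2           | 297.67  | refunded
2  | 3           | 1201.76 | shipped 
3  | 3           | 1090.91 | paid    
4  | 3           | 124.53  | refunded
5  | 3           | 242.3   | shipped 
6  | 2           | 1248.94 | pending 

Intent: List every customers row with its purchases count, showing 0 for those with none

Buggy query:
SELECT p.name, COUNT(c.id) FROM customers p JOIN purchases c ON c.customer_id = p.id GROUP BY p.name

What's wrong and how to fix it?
Bug: INNER JOIN drops customers rows that have no matching purchases rows

Fix: Switch to LEFT JOIN to retain unmatched parent rows

Corrected query:
SELECT p.name, COUNT(c.id) FROM customers p LEFT JOIN purchases c ON c.customer_id = p.id GROUP BY p.name

Result:
name  | COUNT(c.id)
------+------------
Bob   | 2          
Carol | 4          
Eve   | 0          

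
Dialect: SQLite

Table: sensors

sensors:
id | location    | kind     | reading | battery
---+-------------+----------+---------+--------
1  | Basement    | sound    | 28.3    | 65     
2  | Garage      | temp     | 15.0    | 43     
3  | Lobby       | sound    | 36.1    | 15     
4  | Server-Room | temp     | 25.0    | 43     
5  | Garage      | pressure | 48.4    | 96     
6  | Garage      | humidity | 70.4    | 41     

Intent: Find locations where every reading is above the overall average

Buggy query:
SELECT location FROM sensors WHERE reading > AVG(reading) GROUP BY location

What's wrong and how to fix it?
Bug: AVG() is an aggregate; it can't sit directly in WHERE

Fix: Compute the overall average in a scalar subquery and compare each group's MIN against it in HAVING

Corrected query:
SELECT location FROM sensors GROUP BY location HAVING MIN(reading) > (SELECT AVG(reading) FROM sensors)

Result:
(no rows)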